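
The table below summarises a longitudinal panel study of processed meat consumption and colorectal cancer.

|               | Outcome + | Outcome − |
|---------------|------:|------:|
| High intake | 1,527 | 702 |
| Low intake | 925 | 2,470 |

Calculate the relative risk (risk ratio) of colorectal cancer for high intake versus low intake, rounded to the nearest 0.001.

2.514

Cells: a = 1527, b = 702, c = 925, d = 2470.
Risk in exposed = 1527/2229 = 0.68506; risk in unexposed = 925/3395 = 0.27246.
RR = 0.68506 / 0.27246 = 2.51436
The risk among the exposed is 2.51 times that among the unexposed.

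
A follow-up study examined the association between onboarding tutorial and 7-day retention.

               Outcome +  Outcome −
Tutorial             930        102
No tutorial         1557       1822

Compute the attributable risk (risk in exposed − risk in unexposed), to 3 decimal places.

0.440

Cells: a = 930, b = 102, c = 1557, d = 1822.
Risk in exposed = 930/1032 = 0.901163; risk in unexposed = 1557/3379 = 0.460787.
Risk difference = 0.901163 − 0.460787 = 0.440376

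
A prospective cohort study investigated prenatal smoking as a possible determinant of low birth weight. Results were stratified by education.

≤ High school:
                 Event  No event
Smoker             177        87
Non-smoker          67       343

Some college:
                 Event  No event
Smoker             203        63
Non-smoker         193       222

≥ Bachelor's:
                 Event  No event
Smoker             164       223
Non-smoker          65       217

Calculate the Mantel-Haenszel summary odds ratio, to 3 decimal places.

4.348

OR_MH = Σ(aᵢdᵢ/nᵢ) / Σ(bᵢcᵢ/nᵢ), where nᵢ is the stratum total.
Stratum 1 (≤ High school): n = 674; a·d/n = 177·343/674 = 90.0757; b·c/n = 87·67/674 = 8.6484
Stratum 2 (Some college): n = 681; a·d/n = 203·222/681 = 66.1762; b·c/n = 63·193/681 = 17.8546
Stratum 3 (≥ Bachelor's): n = 669; a·d/n = 164·217/669 = 53.1958; b·c/n = 223·65/669 = 21.6667
OR_MH = (90.0757 + 66.1762 + 53.1958) / (8.6484 + 17.8546 + 21.6667) = 209.4477 / 48.1697 = 4.34812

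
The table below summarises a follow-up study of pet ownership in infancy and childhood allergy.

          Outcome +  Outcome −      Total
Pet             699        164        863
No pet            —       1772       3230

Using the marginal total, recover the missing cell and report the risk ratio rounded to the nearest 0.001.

1.794

The missing cell is in the unexposed row: 3230 − 1772 = 1458.
So a = 699, b = 164, c = 1458, d = 1772.
RR = [a/(a+b)] / [c/(c+d)] = (699/863) / (1458/3230) = 0.80997/0.45139 = 1.79437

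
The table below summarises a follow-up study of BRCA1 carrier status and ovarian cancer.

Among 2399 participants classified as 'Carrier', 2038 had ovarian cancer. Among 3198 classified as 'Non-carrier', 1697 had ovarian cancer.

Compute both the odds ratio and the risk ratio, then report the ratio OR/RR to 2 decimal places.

3.12

From the description: a = 2038, b = 361, c = 1697, d = 1501.
OR = (2038·1501)/(361·1697) = 3059038/612617 = 4.99339
Risk in exposed = 2038/2399 = 0.84952; risk in unexposed = 1697/3198 = 0.53064; RR = 1.60092
OR/RR = 4.99339 / 1.60092 = 3.11907
The outcome is not rare, so the OR lies further from 1 than the RR.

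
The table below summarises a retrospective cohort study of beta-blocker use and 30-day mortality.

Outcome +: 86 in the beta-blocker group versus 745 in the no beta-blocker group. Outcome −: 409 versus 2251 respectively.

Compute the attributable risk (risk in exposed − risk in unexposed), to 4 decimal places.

From the description: a = 86, b = 409, c = 745, d = 2251.
Risk in exposed = 86/495 = 0.173737; risk in unexposed = 745/2996 = 0.248665.
Risk difference = 0.173737 − 0.248665 = -0.074928

-0.0749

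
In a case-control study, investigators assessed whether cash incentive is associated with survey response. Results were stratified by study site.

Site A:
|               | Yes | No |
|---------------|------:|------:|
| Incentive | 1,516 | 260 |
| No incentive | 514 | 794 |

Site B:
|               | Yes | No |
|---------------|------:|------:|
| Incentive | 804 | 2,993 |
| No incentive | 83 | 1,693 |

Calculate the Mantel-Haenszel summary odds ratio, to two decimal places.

OR_MH = Σ(aᵢdᵢ/nᵢ) / Σ(bᵢcᵢ/nᵢ), where nᵢ is the stratum total.
Stratum 1 (Site A): n = 3084; a·d/n = 1516·794/3084 = 390.3061; b·c/n = 260·514/3084 = 43.3333
Stratum 2 (Site B): n = 5573; a·d/n = 804·1693/5573 = 244.2440; b·c/n = 2993·83/5573 = 44.5755
OR_MH = (390.3061 + 244.2440) / (43.3333 + 44.5755) = 634.5501 / 87.9088 = 7.21828

7.22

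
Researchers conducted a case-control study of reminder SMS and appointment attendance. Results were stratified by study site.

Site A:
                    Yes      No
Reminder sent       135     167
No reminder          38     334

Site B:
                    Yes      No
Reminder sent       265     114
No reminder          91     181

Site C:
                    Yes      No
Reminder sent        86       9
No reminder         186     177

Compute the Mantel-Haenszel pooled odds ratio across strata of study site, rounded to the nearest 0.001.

5.992

OR_MH = Σ(aᵢdᵢ/nᵢ) / Σ(bᵢcᵢ/nᵢ), where nᵢ is the stratum total.
Stratum 1 (Site A): n = 674; a·d/n = 135·334/674 = 66.8991; b·c/n = 167·38/674 = 9.4154
Stratum 2 (Site B): n = 651; a·d/n = 265·181/651 = 73.6790; b·c/n = 114·91/651 = 15.9355
Stratum 3 (Site C): n = 458; a·d/n = 86·177/458 = 33.2358; b·c/n = 9·186/458 = 3.6550
OR_MH = (66.8991 + 73.6790 + 33.2358) / (9.4154 + 15.9355 + 3.6550) = 173.8139 / 29.0059 = 5.99236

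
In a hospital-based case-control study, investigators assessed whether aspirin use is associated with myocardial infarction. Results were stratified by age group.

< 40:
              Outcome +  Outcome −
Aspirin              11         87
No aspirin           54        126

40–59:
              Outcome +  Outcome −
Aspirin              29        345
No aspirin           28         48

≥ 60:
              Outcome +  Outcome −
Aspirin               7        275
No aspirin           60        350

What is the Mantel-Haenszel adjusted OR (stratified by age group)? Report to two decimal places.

0.19

OR_MH = Σ(aᵢdᵢ/nᵢ) / Σ(bᵢcᵢ/nᵢ), where nᵢ is the stratum total.
Stratum 1 (< 40): n = 278; a·d/n = 11·126/278 = 4.9856; b·c/n = 87·54/278 = 16.8993
Stratum 2 (40–59): n = 450; a·d/n = 29·48/450 = 3.0933; b·c/n = 345·28/450 = 21.4667
Stratum 3 (≥ 60): n = 692; a·d/n = 7·350/692 = 3.5405; b·c/n = 275·60/692 = 23.8439
OR_MH = (4.9856 + 3.0933 + 3.5405) / (16.8993 + 21.4667 + 23.8439) = 11.6194 / 62.2099 = 0.18678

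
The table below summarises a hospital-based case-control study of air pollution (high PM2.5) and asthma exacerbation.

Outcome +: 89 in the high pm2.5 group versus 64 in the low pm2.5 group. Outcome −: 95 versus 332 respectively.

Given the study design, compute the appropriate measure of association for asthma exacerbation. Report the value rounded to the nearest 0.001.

4.860

From the description: a = 89, b = 95, c = 64, d = 332.
This is a hospital-based case-control study: participants were sampled on outcome status, so risks in the source population cannot be estimated directly — relative risk is not valid here. The odds ratio is the appropriate measure.
OR = (a·d)/(b·c) = (89 × 332) / (95 × 64) = 29548 / 6080 = 4.85987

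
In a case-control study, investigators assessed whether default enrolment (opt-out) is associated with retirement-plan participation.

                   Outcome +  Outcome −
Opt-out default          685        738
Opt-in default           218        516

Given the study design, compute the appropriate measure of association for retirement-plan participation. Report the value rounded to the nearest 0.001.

2.197

Cells: a = 685, b = 738, c = 218, d = 516.
This is a case-control study: participants were sampled on outcome status, so risks in the source population cannot be estimated directly — relative risk is not valid here. The odds ratio is the appropriate measure.
OR = (a·d)/(b·c) = (685 × 516) / (738 × 218) = 353460 / 160884 = 2.19699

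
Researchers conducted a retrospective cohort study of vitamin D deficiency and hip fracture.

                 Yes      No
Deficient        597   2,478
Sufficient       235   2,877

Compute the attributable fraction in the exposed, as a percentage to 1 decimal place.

Cells: a = 597, b = 2478, c = 235, d = 2877.
Risk in exposed = 597/3075 = 0.19415; risk in unexposed = 235/3112 = 0.07551.
RR = 0.19415/0.07551 = 2.57099
AR% = (RR − 1)/RR × 100 = (2.57099 − 1)/2.57099 × 100 = 61.1045%

61.1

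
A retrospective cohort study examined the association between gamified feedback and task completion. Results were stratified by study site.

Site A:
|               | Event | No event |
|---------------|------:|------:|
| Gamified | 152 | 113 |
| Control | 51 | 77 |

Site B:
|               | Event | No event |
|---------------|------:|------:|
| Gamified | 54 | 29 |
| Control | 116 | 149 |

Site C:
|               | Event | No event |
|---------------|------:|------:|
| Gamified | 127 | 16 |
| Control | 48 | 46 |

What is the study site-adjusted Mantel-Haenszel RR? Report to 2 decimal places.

RR_MH = Σ(aᵢ·n₀ᵢ/nᵢ) / Σ(cᵢ·n₁ᵢ/nᵢ), with n₁ᵢ = aᵢ+bᵢ (exposed), n₀ᵢ = cᵢ+dᵢ (unexposed), nᵢ = n₁ᵢ+n₀ᵢ.
Stratum 1 (Site A): n₁ = 265, n₀ = 128, n = 393; a·n₀/n = 152·128/393 = 49.5064; c·n₁/n = 51·265/393 = 34.3893
Stratum 2 (Site B): n₁ = 83, n₀ = 265, n = 348; a·n₀/n = 54·265/348 = 41.1207; c·n₁/n = 116·83/348 = 27.6667
Stratum 3 (Site C): n₁ = 143, n₀ = 94, n = 237; a·n₀/n = 127·94/237 = 50.3713; c·n₁/n = 48·143/237 = 28.9620
RR_MH = (49.5064 + 41.1207 + 50.3713) / (34.3893 + 27.6667 + 28.9620) = 140.9984 / 91.0180 = 1.54913

1.55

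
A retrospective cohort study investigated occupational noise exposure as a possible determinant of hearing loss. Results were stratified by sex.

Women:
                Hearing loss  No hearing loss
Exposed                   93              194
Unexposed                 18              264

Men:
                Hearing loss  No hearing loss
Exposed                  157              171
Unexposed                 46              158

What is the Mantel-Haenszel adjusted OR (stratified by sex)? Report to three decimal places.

OR_MH = Σ(aᵢdᵢ/nᵢ) / Σ(bᵢcᵢ/nᵢ), where nᵢ is the stratum total.
Stratum 1 (Women): n = 569; a·d/n = 93·264/569 = 43.1494; b·c/n = 194·18/569 = 6.1371
Stratum 2 (Men): n = 532; a·d/n = 157·158/532 = 46.6278; b·c/n = 171·46/532 = 14.7857
OR_MH = (43.1494 + 46.6278) / (6.1371 + 14.7857) = 89.7772 / 20.9228 = 4.29088

4.291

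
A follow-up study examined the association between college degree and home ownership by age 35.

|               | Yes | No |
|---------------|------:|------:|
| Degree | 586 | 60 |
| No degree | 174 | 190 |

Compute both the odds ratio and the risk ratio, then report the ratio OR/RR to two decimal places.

Cells: a = 586, b = 60, c = 174, d = 190.
OR = (586·190)/(60·174) = 111340/10440 = 10.66475
Risk in exposed = 586/646 = 0.90712; risk in unexposed = 174/364 = 0.47802; RR = 1.89765
OR/RR = 10.66475 / 1.89765 = 5.61996
The outcome is not rare, so the OR lies further from 1 than the RR.

5.62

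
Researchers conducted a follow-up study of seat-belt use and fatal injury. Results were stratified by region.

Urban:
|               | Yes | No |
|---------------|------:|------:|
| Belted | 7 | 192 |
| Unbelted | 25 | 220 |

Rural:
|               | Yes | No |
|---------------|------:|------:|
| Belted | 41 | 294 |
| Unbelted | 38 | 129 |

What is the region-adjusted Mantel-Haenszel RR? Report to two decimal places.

RR_MH = Σ(aᵢ·n₀ᵢ/nᵢ) / Σ(cᵢ·n₁ᵢ/nᵢ), with n₁ᵢ = aᵢ+bᵢ (exposed), n₀ᵢ = cᵢ+dᵢ (unexposed), nᵢ = n₁ᵢ+n₀ᵢ.
Stratum 1 (Urban): n₁ = 199, n₀ = 245, n = 444; a·n₀/n = 7·245/444 = 3.8626; c·n₁/n = 25·199/444 = 11.2050
Stratum 2 (Rural): n₁ = 335, n₀ = 167, n = 502; a·n₀/n = 41·167/502 = 13.6394; c·n₁/n = 38·335/502 = 25.3586
RR_MH = (3.8626 + 13.6394) / (11.2050 + 25.3586) = 17.5021 / 36.5635 = 0.47868

0.48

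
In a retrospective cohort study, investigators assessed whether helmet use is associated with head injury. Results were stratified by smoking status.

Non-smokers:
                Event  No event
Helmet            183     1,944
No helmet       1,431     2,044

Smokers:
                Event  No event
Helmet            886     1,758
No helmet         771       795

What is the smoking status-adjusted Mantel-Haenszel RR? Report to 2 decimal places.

RR_MH = Σ(aᵢ·n₀ᵢ/nᵢ) / Σ(cᵢ·n₁ᵢ/nᵢ), with n₁ᵢ = aᵢ+bᵢ (exposed), n₀ᵢ = cᵢ+dᵢ (unexposed), nᵢ = n₁ᵢ+n₀ᵢ.
Stratum 1 (Non-smokers): n₁ = 2127, n₀ = 3475, n = 5602; a·n₀/n = 183·3475/5602 = 113.5175; c·n₁/n = 1431·2127/5602 = 543.3304
Stratum 2 (Smokers): n₁ = 2644, n₀ = 1566, n = 4210; a·n₀/n = 886·1566/4210 = 329.5667; c·n₁/n = 771·2644/4210 = 484.2100
RR_MH = (113.5175 + 329.5667) / (543.3304 + 484.2100) = 443.0842 / 1027.5404 = 0.43121

0.43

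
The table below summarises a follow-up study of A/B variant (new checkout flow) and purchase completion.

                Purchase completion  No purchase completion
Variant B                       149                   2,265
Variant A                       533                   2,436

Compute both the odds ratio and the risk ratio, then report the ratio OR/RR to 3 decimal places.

Cells: a = 149, b = 2265, c = 533, d = 2436.
OR = (149·2436)/(2265·533) = 362964/1207245 = 0.30065
Risk in exposed = 149/2414 = 0.06172; risk in unexposed = 533/2969 = 0.17952; RR = 0.34382
OR/RR = 0.30065 / 0.34382 = 0.87445
The outcome is not rare, so the OR lies further from 1 than the RR.

0.874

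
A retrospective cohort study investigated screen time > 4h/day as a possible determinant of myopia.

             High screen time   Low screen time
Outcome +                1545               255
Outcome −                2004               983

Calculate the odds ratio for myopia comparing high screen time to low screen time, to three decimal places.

2.972

Reading the table with exposure as columns: a = 1545 (High screen time, case), b = 2004 (High screen time, non-case), c = 255 (Low screen time, case), d = 983.
OR = (a·d)/(b·c) = (1545 × 983) / (2004 × 255) = 1518735 / 511020 = 2.97197
The odds of myopia are about 2.97 times as high in the high screen time group.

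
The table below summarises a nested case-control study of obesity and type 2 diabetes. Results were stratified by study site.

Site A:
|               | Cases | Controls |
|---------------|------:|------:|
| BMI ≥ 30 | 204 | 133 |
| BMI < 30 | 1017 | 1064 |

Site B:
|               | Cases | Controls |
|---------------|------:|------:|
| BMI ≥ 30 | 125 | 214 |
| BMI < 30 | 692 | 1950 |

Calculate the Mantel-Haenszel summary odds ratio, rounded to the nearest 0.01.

1.62

OR_MH = Σ(aᵢdᵢ/nᵢ) / Σ(bᵢcᵢ/nᵢ), where nᵢ is the stratum total.
Stratum 1 (Site A): n = 2418; a·d/n = 204·1064/2418 = 89.7667; b·c/n = 133·1017/2418 = 55.9392
Stratum 2 (Site B): n = 2981; a·d/n = 125·1950/2981 = 81.7679; b·c/n = 214·692/2981 = 49.6773
OR_MH = (89.7667 + 81.7679) / (55.9392 + 49.6773) = 171.5346 / 105.6165 = 1.62413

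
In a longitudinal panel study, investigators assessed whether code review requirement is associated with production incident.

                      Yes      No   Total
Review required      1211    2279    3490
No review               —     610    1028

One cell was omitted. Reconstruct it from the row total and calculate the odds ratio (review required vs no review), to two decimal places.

0.78

The missing cell is in the unexposed row: 1028 − 610 = 418.
So a = 1211, b = 2279, c = 418, d = 610.
OR = (a·d)/(b·c) = (1211 × 610) / (2279 × 418) = 738710 / 952622 = 0.77545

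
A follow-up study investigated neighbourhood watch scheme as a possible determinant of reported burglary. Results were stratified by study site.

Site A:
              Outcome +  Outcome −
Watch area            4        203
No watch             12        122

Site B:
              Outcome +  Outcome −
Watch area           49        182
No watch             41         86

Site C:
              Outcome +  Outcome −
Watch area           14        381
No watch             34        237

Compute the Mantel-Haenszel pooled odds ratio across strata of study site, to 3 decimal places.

OR_MH = Σ(aᵢdᵢ/nᵢ) / Σ(bᵢcᵢ/nᵢ), where nᵢ is the stratum total.
Stratum 1 (Site A): n = 341; a·d/n = 4·122/341 = 1.4311; b·c/n = 203·12/341 = 7.1437
Stratum 2 (Site B): n = 358; a·d/n = 49·86/358 = 11.7709; b·c/n = 182·41/358 = 20.8436
Stratum 3 (Site C): n = 666; a·d/n = 14·237/666 = 4.9820; b·c/n = 381·34/666 = 19.4505
OR_MH = (1.4311 + 11.7709 + 4.9820) / (7.1437 + 20.8436 + 19.4505) = 18.1840 / 47.4377 = 0.38332

0.383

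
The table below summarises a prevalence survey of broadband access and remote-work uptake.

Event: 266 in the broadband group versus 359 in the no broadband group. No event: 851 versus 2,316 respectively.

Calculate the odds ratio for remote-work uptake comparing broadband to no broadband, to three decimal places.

2.016

From the description: a = 266, b = 851, c = 359, d = 2316.
OR = (a·d)/(b·c) = (266 × 2316) / (851 × 359) = 616056 / 305509 = 2.01649
The odds of remote-work uptake are about 2.02 times as high in the broadband group.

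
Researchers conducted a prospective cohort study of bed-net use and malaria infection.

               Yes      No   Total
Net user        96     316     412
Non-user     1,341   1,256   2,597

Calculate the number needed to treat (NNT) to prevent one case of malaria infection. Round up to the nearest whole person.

4

Risk in treated group = 96/412 = 0.23301; risk in control = 1341/2597 = 0.51637.
Absolute risk reduction = 0.51637 − 0.23301 = 0.28336
NNT = 1 / ARR = 1 / 0.28336 = 3.529 → round up → 4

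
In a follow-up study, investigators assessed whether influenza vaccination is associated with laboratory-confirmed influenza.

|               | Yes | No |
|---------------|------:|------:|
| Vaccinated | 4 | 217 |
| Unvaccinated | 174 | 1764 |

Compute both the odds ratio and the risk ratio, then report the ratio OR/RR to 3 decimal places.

Cells: a = 4, b = 217, c = 174, d = 1764.
OR = (4·1764)/(217·174) = 7056/37758 = 0.18687
Risk in exposed = 4/221 = 0.01810; risk in unexposed = 174/1938 = 0.08978; RR = 0.20159
OR/RR = 0.18687 / 0.20159 = 0.92699
The outcome is rare in both groups, so OR ≈ RR (ratio near 1).

0.927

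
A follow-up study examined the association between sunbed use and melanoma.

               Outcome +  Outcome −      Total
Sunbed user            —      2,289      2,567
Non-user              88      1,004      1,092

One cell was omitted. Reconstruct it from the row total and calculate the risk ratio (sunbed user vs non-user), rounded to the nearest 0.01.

1.34

The missing cell is in the exposed row: 2567 − 2289 = 278.
So a = 278, b = 2289, c = 88, d = 1004.
RR = [a/(a+b)] / [c/(c+d)] = (278/2567) / (88/1092) = 0.10830/0.08059 = 1.34388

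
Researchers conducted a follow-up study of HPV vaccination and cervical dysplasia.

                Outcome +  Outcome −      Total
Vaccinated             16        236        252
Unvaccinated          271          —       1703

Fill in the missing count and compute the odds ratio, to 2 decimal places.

0.36

The missing cell is in the unexposed row: 1703 − 271 = 1432.
So a = 16, b = 236, c = 271, d = 1432.
OR = (a·d)/(b·c) = (16 × 1432) / (236 × 271) = 22912 / 63956 = 0.35825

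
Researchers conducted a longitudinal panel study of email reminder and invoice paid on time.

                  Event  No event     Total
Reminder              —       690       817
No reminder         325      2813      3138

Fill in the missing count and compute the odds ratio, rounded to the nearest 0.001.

The missing cell is in the exposed row: 817 − 690 = 127.
So a = 127, b = 690, c = 325, d = 2813.
OR = (a·d)/(b·c) = (127 × 2813) / (690 × 325) = 357251 / 224250 = 1.59309

1.593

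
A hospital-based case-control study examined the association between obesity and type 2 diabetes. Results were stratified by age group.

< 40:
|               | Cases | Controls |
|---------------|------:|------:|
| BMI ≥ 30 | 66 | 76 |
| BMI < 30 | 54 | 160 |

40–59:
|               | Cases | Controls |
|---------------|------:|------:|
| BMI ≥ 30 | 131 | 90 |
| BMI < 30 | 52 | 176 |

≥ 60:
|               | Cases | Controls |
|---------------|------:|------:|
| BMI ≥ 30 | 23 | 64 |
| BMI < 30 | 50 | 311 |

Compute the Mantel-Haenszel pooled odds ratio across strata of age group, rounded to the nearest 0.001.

3.333

OR_MH = Σ(aᵢdᵢ/nᵢ) / Σ(bᵢcᵢ/nᵢ), where nᵢ is the stratum total.
Stratum 1 (< 40): n = 356; a·d/n = 66·160/356 = 29.6629; b·c/n = 76·54/356 = 11.5281
Stratum 2 (40–59): n = 449; a·d/n = 131·176/449 = 51.3497; b·c/n = 90·52/449 = 10.4232
Stratum 3 (≥ 60): n = 448; a·d/n = 23·311/448 = 15.9665; b·c/n = 64·50/448 = 7.1429
OR_MH = (29.6629 + 51.3497 + 15.9665) / (11.5281 + 10.4232 + 7.1429) = 96.9791 / 29.0941 = 3.33329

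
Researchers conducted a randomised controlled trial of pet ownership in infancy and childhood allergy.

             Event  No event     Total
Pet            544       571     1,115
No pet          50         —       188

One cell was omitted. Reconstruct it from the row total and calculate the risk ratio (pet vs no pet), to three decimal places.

1.834

The missing cell is in the unexposed row: 188 − 50 = 138.
So a = 544, b = 571, c = 50, d = 138.
RR = [a/(a+b)] / [c/(c+d)] = (544/1115) / (50/188) = 0.48789/0.26596 = 1.83448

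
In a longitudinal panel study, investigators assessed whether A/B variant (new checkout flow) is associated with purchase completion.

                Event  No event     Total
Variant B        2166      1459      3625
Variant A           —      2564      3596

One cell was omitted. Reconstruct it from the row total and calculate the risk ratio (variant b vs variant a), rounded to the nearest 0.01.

The missing cell is in the unexposed row: 3596 − 2564 = 1032.
So a = 2166, b = 1459, c = 1032, d = 2564.
RR = [a/(a+b)] / [c/(c+d)] = (2166/3625) / (1032/3596) = 0.59752/0.28699 = 2.08205

2.08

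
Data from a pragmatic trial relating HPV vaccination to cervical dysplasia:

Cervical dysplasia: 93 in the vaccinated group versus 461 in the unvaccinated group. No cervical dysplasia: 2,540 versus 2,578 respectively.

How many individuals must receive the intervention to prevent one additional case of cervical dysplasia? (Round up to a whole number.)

9

Risk in treated group = 93/2633 = 0.03532; risk in control = 461/3039 = 0.15169.
Absolute risk reduction = 0.15169 − 0.03532 = 0.11637
NNT = 1 / ARR = 1 / 0.11637 = 8.593 → round up → 9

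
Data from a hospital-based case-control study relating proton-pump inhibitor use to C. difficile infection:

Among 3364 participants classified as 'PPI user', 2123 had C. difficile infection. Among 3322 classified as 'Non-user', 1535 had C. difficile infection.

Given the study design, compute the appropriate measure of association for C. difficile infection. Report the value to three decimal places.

From the description: a = 2123, b = 1241, c = 1535, d = 1787.
This is a hospital-based case-control study: participants were sampled on outcome status, so risks in the source population cannot be estimated directly — relative risk is not valid here. The odds ratio is the appropriate measure.
OR = (a·d)/(b·c) = (2123 × 1787) / (1241 × 1535) = 3793801 / 1904935 = 1.99156

1.992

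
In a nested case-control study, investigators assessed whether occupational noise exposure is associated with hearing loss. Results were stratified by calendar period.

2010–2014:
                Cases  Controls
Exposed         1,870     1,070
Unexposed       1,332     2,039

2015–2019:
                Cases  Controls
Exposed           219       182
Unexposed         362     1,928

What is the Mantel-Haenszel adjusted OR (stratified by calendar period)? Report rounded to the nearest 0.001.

OR_MH = Σ(aᵢdᵢ/nᵢ) / Σ(bᵢcᵢ/nᵢ), where nᵢ is the stratum total.
Stratum 1 (2010–2014): n = 6311; a·d/n = 1870·2039/6311 = 604.1721; b·c/n = 1070·1332/6311 = 225.8343
Stratum 2 (2015–2019): n = 2691; a·d/n = 219·1928/2691 = 156.9052; b·c/n = 182·362/2691 = 24.4831
OR_MH = (604.1721 + 156.9052) / (225.8343 + 24.4831) = 761.0773 / 250.3173 = 3.04045

3.040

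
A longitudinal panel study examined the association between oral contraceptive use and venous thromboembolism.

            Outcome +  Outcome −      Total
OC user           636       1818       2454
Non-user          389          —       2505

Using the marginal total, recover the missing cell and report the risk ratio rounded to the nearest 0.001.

1.669

The missing cell is in the unexposed row: 2505 − 389 = 2116.
So a = 636, b = 1818, c = 389, d = 2116.
RR = [a/(a+b)] / [c/(c+d)] = (636/2454) / (389/2505) = 0.25917/0.15529 = 1.66894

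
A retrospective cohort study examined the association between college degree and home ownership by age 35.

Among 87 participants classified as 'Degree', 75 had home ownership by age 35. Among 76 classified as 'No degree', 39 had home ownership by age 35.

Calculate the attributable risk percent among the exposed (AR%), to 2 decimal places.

40.47

From the description: a = 75, b = 12, c = 39, d = 37.
Risk in exposed = 75/87 = 0.86207; risk in unexposed = 39/76 = 0.51316.
RR = 0.86207/0.51316 = 1.67993
AR% = (RR − 1)/RR × 100 = (1.67993 − 1)/1.67993 × 100 = 40.4737%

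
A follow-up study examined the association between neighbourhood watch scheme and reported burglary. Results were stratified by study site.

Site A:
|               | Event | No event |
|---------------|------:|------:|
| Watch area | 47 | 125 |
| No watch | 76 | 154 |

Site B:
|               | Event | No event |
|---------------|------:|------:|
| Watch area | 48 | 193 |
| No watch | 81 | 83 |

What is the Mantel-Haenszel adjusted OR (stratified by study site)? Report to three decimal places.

0.447

OR_MH = Σ(aᵢdᵢ/nᵢ) / Σ(bᵢcᵢ/nᵢ), where nᵢ is the stratum total.
Stratum 1 (Site A): n = 402; a·d/n = 47·154/402 = 18.0050; b·c/n = 125·76/402 = 23.6318
Stratum 2 (Site B): n = 405; a·d/n = 48·83/405 = 9.8370; b·c/n = 193·81/405 = 38.6000
OR_MH = (18.0050 + 9.8370) / (23.6318 + 38.6000) = 27.8420 / 62.2318 = 0.44739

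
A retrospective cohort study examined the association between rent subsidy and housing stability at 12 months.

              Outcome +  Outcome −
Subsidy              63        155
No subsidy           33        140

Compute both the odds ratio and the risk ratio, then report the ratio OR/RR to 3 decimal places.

Cells: a = 63, b = 155, c = 33, d = 140.
OR = (63·140)/(155·33) = 8820/5115 = 1.72434
Risk in exposed = 63/218 = 0.28899; risk in unexposed = 33/173 = 0.19075; RR = 1.51501
OR/RR = 1.72434 / 1.51501 = 1.13817
The outcome is not rare, so the OR lies further from 1 than the RR.

1.138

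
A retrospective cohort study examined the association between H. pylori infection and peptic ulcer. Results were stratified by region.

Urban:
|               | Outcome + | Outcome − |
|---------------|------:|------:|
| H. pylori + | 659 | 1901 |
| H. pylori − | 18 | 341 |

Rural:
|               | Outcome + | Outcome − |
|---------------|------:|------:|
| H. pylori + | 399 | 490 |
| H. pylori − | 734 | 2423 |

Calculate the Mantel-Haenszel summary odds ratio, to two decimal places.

OR_MH = Σ(aᵢdᵢ/nᵢ) / Σ(bᵢcᵢ/nᵢ), where nᵢ is the stratum total.
Stratum 1 (Urban): n = 2919; a·d/n = 659·341/2919 = 76.9849; b·c/n = 1901·18/2919 = 11.7225
Stratum 2 (Rural): n = 4046; a·d/n = 399·2423/4046 = 238.9464; b·c/n = 490·734/4046 = 88.8927
OR_MH = (76.9849 + 238.9464) / (11.7225 + 88.8927) = 315.9313 / 100.6152 = 3.13999

3.14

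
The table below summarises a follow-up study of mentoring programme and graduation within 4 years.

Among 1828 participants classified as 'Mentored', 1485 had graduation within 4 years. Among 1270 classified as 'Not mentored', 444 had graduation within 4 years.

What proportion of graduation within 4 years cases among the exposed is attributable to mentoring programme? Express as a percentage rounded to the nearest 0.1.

From the description: a = 1485, b = 343, c = 444, d = 826.
Risk in exposed = 1485/1828 = 0.81236; risk in unexposed = 444/1270 = 0.34961.
RR = 0.81236/0.34961 = 2.32365
AR% = (RR − 1)/RR × 100 = (2.32365 − 1)/2.32365 × 100 = 56.9643%

57.0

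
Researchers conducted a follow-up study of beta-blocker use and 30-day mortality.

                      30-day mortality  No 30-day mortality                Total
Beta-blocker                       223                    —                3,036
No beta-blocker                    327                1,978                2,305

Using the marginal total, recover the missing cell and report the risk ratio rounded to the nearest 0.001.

0.518

The missing cell is in the exposed row: 3036 − 223 = 2813.
So a = 223, b = 2813, c = 327, d = 1978.
RR = [a/(a+b)] / [c/(c+d)] = (223/3036) / (327/2305) = 0.07345/0.14187 = 0.51776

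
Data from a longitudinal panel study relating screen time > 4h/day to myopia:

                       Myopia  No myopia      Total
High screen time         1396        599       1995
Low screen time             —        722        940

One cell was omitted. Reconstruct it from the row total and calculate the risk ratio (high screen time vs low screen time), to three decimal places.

The missing cell is in the unexposed row: 940 − 722 = 218.
So a = 1396, b = 599, c = 218, d = 722.
RR = [a/(a+b)] / [c/(c+d)] = (1396/1995) / (218/940) = 0.69975/0.23191 = 3.01727

3.017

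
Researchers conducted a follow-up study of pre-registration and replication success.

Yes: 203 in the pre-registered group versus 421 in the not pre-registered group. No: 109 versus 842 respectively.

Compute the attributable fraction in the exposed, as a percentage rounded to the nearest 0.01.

From the description: a = 203, b = 109, c = 421, d = 842.
Risk in exposed = 203/312 = 0.65064; risk in unexposed = 421/1263 = 0.33333.
RR = 0.65064/0.33333 = 1.95192
AR% = (RR − 1)/RR × 100 = (1.95192 − 1)/1.95192 × 100 = 48.7685%

48.77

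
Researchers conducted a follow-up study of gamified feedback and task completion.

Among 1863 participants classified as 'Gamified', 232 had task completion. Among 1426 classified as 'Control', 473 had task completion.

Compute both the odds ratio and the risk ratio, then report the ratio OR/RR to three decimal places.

From the description: a = 232, b = 1631, c = 473, d = 953.
OR = (232·953)/(1631·473) = 221096/771463 = 0.28659
Risk in exposed = 232/1863 = 0.12453; risk in unexposed = 473/1426 = 0.33170; RR = 0.37543
OR/RR = 0.28659 / 0.37543 = 0.76337
The outcome is not rare, so the OR lies further from 1 than the RR.

0.763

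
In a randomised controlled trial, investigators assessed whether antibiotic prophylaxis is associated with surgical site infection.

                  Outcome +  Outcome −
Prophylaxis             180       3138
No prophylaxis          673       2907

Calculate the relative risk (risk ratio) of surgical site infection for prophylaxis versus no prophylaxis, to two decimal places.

Cells: a = 180, b = 3138, c = 673, d = 2907.
Risk in exposed = 180/3318 = 0.05425; risk in unexposed = 673/3580 = 0.18799.
RR = 0.05425 / 0.18799 = 0.28858
The risk is 71% lower among the exposed than among the unexposed.

0.29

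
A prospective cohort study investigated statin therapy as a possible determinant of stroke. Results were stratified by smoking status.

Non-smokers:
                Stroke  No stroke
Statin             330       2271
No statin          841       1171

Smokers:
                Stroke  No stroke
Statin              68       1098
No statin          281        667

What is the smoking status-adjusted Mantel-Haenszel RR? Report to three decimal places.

0.277

RR_MH = Σ(aᵢ·n₀ᵢ/nᵢ) / Σ(cᵢ·n₁ᵢ/nᵢ), with n₁ᵢ = aᵢ+bᵢ (exposed), n₀ᵢ = cᵢ+dᵢ (unexposed), nᵢ = n₁ᵢ+n₀ᵢ.
Stratum 1 (Non-smokers): n₁ = 2601, n₀ = 2012, n = 4613; a·n₀/n = 330·2012/4613 = 143.9324; c·n₁/n = 841·2601/4613 = 474.1905
Stratum 2 (Smokers): n₁ = 1166, n₀ = 948, n = 2114; a·n₀/n = 68·948/2114 = 30.4939; c·n₁/n = 281·1166/2114 = 154.9886
RR_MH = (143.9324 + 30.4939) / (474.1905 + 154.9886) = 174.4262 / 629.1792 = 0.27723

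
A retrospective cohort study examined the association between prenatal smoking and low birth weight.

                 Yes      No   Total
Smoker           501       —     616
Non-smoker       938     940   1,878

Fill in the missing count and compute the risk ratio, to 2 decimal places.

The missing cell is in the exposed row: 616 − 501 = 115.
So a = 501, b = 115, c = 938, d = 940.
RR = [a/(a+b)] / [c/(c+d)] = (501/616) / (938/1878) = 0.81331/0.49947 = 1.62836

1.63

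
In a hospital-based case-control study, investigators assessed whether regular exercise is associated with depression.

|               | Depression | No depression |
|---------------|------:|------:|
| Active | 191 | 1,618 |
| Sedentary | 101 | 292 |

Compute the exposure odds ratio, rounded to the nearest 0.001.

0.341

Cells: a = 191, b = 1618, c = 101, d = 292.
OR = (a·d)/(b·c) = (191 × 292) / (1618 × 101) = 55772 / 163418 = 0.34128
Exposure is associated with lower odds of depression (OR = 0.34 < 1).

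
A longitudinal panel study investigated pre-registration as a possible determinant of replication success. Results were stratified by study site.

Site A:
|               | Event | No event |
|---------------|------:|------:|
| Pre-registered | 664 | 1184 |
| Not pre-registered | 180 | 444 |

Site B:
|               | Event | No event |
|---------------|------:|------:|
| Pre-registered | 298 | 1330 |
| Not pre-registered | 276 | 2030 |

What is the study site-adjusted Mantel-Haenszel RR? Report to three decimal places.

1.376

RR_MH = Σ(aᵢ·n₀ᵢ/nᵢ) / Σ(cᵢ·n₁ᵢ/nᵢ), with n₁ᵢ = aᵢ+bᵢ (exposed), n₀ᵢ = cᵢ+dᵢ (unexposed), nᵢ = n₁ᵢ+n₀ᵢ.
Stratum 1 (Site A): n₁ = 1848, n₀ = 624, n = 2472; a·n₀/n = 664·624/2472 = 167.6117; c·n₁/n = 180·1848/2472 = 134.5631
Stratum 2 (Site B): n₁ = 1628, n₀ = 2306, n = 3934; a·n₀/n = 298·2306/3934 = 174.6792; c·n₁/n = 276·1628/3934 = 114.2166
RR_MH = (167.6117 + 174.6792) / (134.5631 + 114.2166) = 342.2909 / 248.7797 = 1.37588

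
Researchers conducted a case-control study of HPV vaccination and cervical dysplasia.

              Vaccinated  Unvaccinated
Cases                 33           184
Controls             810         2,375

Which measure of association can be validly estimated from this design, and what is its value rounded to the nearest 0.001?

0.526

Reading the table with exposure as columns: a = 33 (Vaccinated, case), b = 810 (Vaccinated, non-case), c = 184 (Unvaccinated, case), d = 2375.
This is a case-control study: participants were sampled on outcome status, so risks in the source population cannot be estimated directly — relative risk is not valid here. The odds ratio is the appropriate measure.
OR = (a·d)/(b·c) = (33 × 2375) / (810 × 184) = 78375 / 149040 = 0.52587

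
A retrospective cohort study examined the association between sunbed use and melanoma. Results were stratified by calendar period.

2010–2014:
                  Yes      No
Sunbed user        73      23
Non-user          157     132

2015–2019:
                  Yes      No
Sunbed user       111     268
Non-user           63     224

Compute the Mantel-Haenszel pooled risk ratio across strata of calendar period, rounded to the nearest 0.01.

1.37

RR_MH = Σ(aᵢ·n₀ᵢ/nᵢ) / Σ(cᵢ·n₁ᵢ/nᵢ), with n₁ᵢ = aᵢ+bᵢ (exposed), n₀ᵢ = cᵢ+dᵢ (unexposed), nᵢ = n₁ᵢ+n₀ᵢ.
Stratum 1 (2010–2014): n₁ = 96, n₀ = 289, n = 385; a·n₀/n = 73·289/385 = 54.7974; c·n₁/n = 157·96/385 = 39.1481
Stratum 2 (2015–2019): n₁ = 379, n₀ = 287, n = 666; a·n₀/n = 111·287/666 = 47.8333; c·n₁/n = 63·379/666 = 35.8514
RR_MH = (54.7974 + 47.8333) / (39.1481 + 35.8514) = 102.6307 / 74.9994 = 1.36842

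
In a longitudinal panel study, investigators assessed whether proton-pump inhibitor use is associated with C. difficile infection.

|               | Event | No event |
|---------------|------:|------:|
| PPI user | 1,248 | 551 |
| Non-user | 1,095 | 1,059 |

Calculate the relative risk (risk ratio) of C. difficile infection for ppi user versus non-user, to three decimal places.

1.365

Cells: a = 1248, b = 551, c = 1095, d = 1059.
Risk in exposed = 1248/1799 = 0.69372; risk in unexposed = 1095/2154 = 0.50836.
RR = 0.69372 / 0.50836 = 1.36463
The risk among the exposed is 1.36 times that among the unexposed.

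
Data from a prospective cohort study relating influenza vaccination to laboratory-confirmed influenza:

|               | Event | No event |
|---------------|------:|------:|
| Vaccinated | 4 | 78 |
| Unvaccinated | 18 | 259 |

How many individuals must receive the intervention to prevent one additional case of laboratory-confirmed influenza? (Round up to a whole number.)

62

Risk in treated group = 4/82 = 0.04878; risk in control = 18/277 = 0.06498.
Absolute risk reduction = 0.06498 − 0.04878 = 0.01620
NNT = 1 / ARR = 1 / 0.01620 = 61.723 → round up → 62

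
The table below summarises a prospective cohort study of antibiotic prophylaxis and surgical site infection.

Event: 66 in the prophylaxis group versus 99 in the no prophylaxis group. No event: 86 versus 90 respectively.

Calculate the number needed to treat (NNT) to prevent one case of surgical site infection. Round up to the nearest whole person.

Risk in treated group = 66/152 = 0.43421; risk in control = 99/189 = 0.52381.
Absolute risk reduction = 0.52381 − 0.43421 = 0.08960
NNT = 1 / ARR = 1 / 0.08960 = 11.161 → round up → 12

12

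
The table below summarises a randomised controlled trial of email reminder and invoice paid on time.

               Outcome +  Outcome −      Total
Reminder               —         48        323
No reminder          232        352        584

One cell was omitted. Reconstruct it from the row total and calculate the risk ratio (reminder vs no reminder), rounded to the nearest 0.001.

The missing cell is in the exposed row: 323 − 48 = 275.
So a = 275, b = 48, c = 232, d = 352.
RR = [a/(a+b)] / [c/(c+d)] = (275/323) / (232/584) = 0.85139/0.39726 = 2.14316

2.143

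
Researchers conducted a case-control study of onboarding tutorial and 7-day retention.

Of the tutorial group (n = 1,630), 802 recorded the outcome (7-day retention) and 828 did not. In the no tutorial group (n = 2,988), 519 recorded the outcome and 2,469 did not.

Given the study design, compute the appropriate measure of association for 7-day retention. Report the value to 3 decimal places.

4.608

From the description: a = 802, b = 828, c = 519, d = 2469.
This is a case-control study: participants were sampled on outcome status, so risks in the source population cannot be estimated directly — relative risk is not valid here. The odds ratio is the appropriate measure.
OR = (a·d)/(b·c) = (802 × 2469) / (828 × 519) = 1980138 / 429732 = 4.60784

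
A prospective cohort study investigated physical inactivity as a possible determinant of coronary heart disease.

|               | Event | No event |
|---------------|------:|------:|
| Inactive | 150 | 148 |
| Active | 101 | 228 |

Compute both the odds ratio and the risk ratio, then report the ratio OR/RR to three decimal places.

1.395

Cells: a = 150, b = 148, c = 101, d = 228.
OR = (150·228)/(148·101) = 34200/14948 = 2.28793
Risk in exposed = 150/298 = 0.50336; risk in unexposed = 101/329 = 0.30699; RR = 1.63964
OR/RR = 2.28793 / 1.63964 = 1.39538
The outcome is not rare, so the OR lies further from 1 than the RR.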